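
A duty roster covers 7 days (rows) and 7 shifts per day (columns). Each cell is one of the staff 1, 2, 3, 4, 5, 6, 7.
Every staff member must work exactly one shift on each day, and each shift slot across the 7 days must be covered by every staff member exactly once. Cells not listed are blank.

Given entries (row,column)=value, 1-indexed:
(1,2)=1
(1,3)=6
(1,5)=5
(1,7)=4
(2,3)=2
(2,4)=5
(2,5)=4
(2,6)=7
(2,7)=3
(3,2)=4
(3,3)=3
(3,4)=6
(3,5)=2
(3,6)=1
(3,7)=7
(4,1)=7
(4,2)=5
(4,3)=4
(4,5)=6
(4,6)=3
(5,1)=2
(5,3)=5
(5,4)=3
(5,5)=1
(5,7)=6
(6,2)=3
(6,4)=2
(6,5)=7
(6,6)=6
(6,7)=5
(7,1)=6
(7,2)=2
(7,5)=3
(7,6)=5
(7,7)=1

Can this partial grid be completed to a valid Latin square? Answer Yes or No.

Yes

No day or shift among the givens repeats a symbol, and propagating forced cells runs into no contradiction.
One valid completion exists (for instance, 3 1 6 7 5 2 4 / 1 6 2 5 4 7 3 / 5 4 3 6 2 1 7 / 7 5 4 1 6 3 2 / 2 7 5 3 1 4 6 / 4 3 1 2 7 6 5 / 6 2 7 4 3 5 1).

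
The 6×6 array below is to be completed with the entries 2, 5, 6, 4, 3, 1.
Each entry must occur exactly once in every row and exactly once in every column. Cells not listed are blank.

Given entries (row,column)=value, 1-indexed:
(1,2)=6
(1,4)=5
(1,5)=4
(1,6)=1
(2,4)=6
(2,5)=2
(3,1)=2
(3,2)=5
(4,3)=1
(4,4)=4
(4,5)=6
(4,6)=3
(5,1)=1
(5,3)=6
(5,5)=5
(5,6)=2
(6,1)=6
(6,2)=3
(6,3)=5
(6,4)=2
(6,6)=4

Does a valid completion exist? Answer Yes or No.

Yes

No row or column among the givens repeats a symbol, and propagating forced cells runs into no contradiction.
One valid completion exists (for instance, 3 6 2 5 4 1 / 4 1 3 6 2 5 / 2 5 4 1 3 6 / 5 2 1 4 6 3 / 1 4 6 3 5 2 / 6 3 5 2 1 4).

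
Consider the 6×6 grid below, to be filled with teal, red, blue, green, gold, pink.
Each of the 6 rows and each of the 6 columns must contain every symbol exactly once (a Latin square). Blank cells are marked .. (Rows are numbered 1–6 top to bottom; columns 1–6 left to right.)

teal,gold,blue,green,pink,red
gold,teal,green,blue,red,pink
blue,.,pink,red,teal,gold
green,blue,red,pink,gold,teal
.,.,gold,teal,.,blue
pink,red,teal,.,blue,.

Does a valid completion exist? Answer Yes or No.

No row or column among the givens repeats a symbol, and propagating forced cells runs into no contradiction.
One valid completion exists (for instance, teal gold blue green pink red / gold teal green blue red pink / blue green pink red teal gold / green blue red pink gold teal / red pink gold teal green blue / pink red teal gold blue green).

Yes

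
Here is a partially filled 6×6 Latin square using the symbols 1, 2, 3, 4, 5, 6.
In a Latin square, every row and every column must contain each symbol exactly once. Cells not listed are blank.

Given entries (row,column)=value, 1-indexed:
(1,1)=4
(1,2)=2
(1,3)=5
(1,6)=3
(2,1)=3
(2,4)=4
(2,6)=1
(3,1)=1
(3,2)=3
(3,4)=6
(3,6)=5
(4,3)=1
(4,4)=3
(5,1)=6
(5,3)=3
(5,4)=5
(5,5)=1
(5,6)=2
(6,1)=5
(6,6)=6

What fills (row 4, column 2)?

6

Row 1, column 4: row 1 has {2, 3, 4, 5} and column 4 has {3, 4, 5, 6}, leaving only 1.
Row 1, column 5: row 1 has {1, 2, 3, 4, 5} and column 5 has {1}, leaving only 6.
Row 4, column 1: row 4 has {1, 3} and column 1 has {1, 3, 4, 5, 6}, leaving only 2.
Row 4, column 6: row 4 has {1, 2, 3} and column 6 has {1, 2, 3, 5, 6}, leaving only 4.
Row 4, column 5: row 4 has {1, 2, 3, 4} and column 5 has {1, 6}, leaving only 5.
Row 4 already has {1, 2, 3, 4, 5} and column 2 already has {2, 3}, so row 4, column 2 must be 6.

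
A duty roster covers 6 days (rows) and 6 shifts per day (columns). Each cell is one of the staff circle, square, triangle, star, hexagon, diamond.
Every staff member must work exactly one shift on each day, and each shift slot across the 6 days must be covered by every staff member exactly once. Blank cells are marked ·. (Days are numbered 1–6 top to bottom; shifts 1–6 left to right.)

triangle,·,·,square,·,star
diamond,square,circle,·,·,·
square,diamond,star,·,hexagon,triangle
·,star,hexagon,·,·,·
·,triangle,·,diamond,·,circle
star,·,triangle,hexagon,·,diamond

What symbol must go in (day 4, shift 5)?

Day 1, shift 3: day 1 has {square, triangle, star} and shift 3 has {circle, triangle, star, hexagon}, leaving only diamond.
Day 1, shift 5: day 1 has {square, triangle, star, diamond} and shift 5 has {hexagon}, leaving only circle.
Day 1, shift 2: day 1 has {circle, square, triangle, star, diamond} and shift 2 has {square, triangle, star, diamond}, leaving only hexagon.
Day 2, shift 6: day 2 has {circle, square, diamond} and shift 6 has {circle, triangle, star, diamond}, leaving only hexagon.
Day 3, shift 4: day 3 has {square, triangle, star, hexagon, diamond} and shift 4 has {square, hexagon, diamond}, leaving only circle.
Day 4, shift 1: day 4 has {star, hexagon} and shift 1 has {square, triangle, star, diamond}, leaving only circle.
Day 4, shift 4: day 4 has {circle, star, hexagon} and shift 4 has {circle, square, hexagon, diamond}, leaving only triangle.
Day 2, shift 4: day 2 has {circle, square, hexagon, diamond} and shift 4 has {circle, square, triangle, hexagon, diamond}, leaving only star.
Day 2, shift 5: day 2 has {circle, square, star, hexagon, diamond} and shift 5 has {circle, hexagon}, leaving only triangle.
Day 4, shift 6: day 4 has {circle, triangle, star, hexagon} and shift 6 has {circle, triangle, star, hexagon, diamond}, leaving only square.
Day 4 already has {circle, square, triangle, star, hexagon} and shift 5 already has {circle, triangle, hexagon}, so day 4, shift 5 must be diamond.

diamond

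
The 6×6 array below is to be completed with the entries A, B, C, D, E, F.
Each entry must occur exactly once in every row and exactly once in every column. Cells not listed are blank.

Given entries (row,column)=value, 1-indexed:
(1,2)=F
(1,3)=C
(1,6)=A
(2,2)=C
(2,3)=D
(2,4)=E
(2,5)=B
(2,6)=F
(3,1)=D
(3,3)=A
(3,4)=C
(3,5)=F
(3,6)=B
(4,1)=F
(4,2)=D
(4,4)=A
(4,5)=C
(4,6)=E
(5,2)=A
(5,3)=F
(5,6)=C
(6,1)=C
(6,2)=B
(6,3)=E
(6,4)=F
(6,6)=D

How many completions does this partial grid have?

2

Row 1, column 1: eliminating its row and column leaves {B, E}.
Row 1, column 4: eliminating its row and column leaves {B, D}.
Row 1, column 5: eliminating its row and column leaves {D, E}.
Row 2, column 1: eliminating its row and column leaves {A}.
Row 3, column 2: eliminating its row and column leaves {E}.
Row 4, column 3: eliminating its row and column leaves {B}.
Row 5, column 1: eliminating its row and column leaves {B, E}.
Row 5, column 4: eliminating its row and column leaves {B, D}.
Row 5, column 5: eliminating its row and column leaves {D, E}.
Row 6, column 5: eliminating its row and column leaves {A}.
Enumerating the assignments across these blanks that avoid any row or column repeat gives 2 completions.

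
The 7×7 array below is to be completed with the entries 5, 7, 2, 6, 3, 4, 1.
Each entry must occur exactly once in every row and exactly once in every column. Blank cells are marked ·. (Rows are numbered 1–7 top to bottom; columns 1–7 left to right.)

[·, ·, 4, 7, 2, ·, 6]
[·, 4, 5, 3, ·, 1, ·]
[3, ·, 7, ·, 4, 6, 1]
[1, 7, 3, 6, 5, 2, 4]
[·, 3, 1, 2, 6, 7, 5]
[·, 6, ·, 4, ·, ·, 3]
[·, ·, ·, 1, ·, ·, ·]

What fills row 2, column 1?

6

Row 1, column 1: row 1 has {7, 2, 6, 4} and column 1 has {3, 1}, leaving only 5.
Row 1, column 2: row 1 has {5, 7, 2, 6, 4} and column 2 has {7, 6, 3, 4}, leaving only 1.
Row 1, column 6: row 1 has {5, 7, 2, 6, 4, 1} and column 6 has {7, 2, 6, 1}, leaving only 3.
Row 2, column 5: row 2 has {5, 3, 4, 1} and column 5 has {5, 2, 6, 4}, leaving only 7.
Row 2, column 7: row 2 has {5, 7, 3, 4, 1} and column 7 has {5, 6, 3, 4, 1}, leaving only 2.
Row 2 already has {5, 7, 2, 3, 4, 1} and column 1 already has {5, 3, 1}, so row 2, column 1 must be 6.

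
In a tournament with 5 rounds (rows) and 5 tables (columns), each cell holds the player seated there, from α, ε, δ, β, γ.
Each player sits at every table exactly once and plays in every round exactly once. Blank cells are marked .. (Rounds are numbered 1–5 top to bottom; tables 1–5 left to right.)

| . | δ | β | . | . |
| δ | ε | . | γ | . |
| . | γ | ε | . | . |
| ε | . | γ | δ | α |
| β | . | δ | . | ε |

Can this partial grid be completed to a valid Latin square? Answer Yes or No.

No

Round 1, table 5: round 1 has {δ, β} and table 5 has {α, ε}, so it must be γ.
Round 1, table 1: round 1 has {δ, β, γ} and table 1 has {ε, δ, β}, so it must be α.
Now round 3, table 1: round 3 together with table 1 already contain {α, ε, δ, β, γ} — every symbol — so nothing can go there. The grid has no valid completion.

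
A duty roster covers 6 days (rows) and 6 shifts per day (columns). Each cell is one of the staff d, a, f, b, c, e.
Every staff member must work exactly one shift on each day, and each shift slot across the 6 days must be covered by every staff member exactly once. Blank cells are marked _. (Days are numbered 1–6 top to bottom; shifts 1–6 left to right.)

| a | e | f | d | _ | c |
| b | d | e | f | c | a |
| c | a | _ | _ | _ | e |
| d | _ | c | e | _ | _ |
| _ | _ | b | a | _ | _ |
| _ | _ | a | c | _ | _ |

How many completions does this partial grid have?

3

Day 1, shift 5: eliminating its day and shift leaves {b}.
Day 3, shift 3: eliminating its day and shift leaves {d}.
Day 3, shift 4: eliminating its day and shift leaves {b}.
Day 3, shift 5: eliminating its day and shift leaves {d, f, b}.
Day 4, shift 2: eliminating its day and shift leaves {f, b}.
Day 4, shift 5: eliminating its day and shift leaves {a, f, b}.
Day 4, shift 6: eliminating its day and shift leaves {f, b}.
Day 5, shift 1: eliminating its day and shift leaves {f, e}.
Day 5, shift 2: eliminating its day and shift leaves {f, c}.
Day 5, shift 5: eliminating its day and shift leaves {d, f, e}.
Day 5, shift 6: eliminating its day and shift leaves {d, f}.
Day 6, shift 1: eliminating its day and shift leaves {f, e}.
Day 6, shift 2: eliminating its day and shift leaves {f, b}.
Day 6, shift 5: eliminating its day and shift leaves {d, f, b, e}.
Day 6, shift 6: eliminating its day and shift leaves {d, f, b}.
Enumerating the assignments across these blanks that avoid any day or shift repeat gives 3 completions.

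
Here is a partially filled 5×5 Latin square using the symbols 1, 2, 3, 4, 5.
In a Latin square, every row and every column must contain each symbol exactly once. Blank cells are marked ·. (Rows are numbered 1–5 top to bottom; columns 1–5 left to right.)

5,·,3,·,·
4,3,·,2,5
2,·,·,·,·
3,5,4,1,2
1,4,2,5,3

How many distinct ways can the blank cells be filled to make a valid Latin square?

Row 1, column 2: eliminating its row and column leaves {1, 2}.
Row 1, column 4: eliminating its row and column leaves {4}.
Row 1, column 5: eliminating its row and column leaves {1, 4}.
Row 2, column 3: eliminating its row and column leaves {1}.
Row 3, column 2: eliminating its row and column leaves {1}.
Row 3, column 3: eliminating its row and column leaves {1, 5}.
Row 3, column 4: eliminating its row and column leaves {3, 4}.
Row 3, column 5: eliminating its row and column leaves {1, 4}.
Only one assignment across all blanks avoids any row or column repeat, giving 1 completion.

1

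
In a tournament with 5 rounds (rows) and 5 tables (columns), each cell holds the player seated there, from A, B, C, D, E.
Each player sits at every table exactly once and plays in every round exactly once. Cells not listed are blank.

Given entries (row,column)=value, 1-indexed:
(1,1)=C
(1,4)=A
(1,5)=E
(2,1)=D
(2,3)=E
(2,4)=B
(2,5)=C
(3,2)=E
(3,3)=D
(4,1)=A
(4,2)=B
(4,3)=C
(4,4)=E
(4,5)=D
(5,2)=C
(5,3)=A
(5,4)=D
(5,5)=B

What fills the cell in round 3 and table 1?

Round 3 already has {D, E} and table 1 already has {A, C, D}, so round 3, table 1 must be B.

B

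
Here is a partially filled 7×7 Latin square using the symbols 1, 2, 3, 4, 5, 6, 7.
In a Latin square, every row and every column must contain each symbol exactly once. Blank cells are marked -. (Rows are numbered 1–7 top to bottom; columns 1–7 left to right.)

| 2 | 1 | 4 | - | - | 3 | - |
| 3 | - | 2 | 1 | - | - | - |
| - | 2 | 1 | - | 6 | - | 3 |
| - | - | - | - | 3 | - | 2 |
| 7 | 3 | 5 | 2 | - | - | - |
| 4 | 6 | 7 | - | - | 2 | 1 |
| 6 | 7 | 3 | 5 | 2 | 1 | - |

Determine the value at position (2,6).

Row 3, column 1: row 3 has {1, 2, 3, 6} and column 1 has {2, 3, 4, 6, 7}, leaving only 5.
Row 4, column 1: row 4 has {2, 3} and column 1 has {2, 3, 4, 5, 6, 7}, leaving only 1.
Row 4, column 3: row 4 has {1, 2, 3} and column 3 has {1, 2, 3, 4, 5, 7}, leaving only 6.
Row 6, column 4: row 6 has {1, 2, 4, 6, 7} and column 4 has {1, 2, 5}, leaving only 3.
Row 6, column 5: row 6 has {1, 2, 3, 4, 6, 7} and column 5 has {2, 3, 6}, leaving only 5.
Row 1, column 5: row 1 has {1, 2, 3, 4} and column 5 has {2, 3, 5, 6}, leaving only 7.
Row 1, column 4: row 1 has {1, 2, 3, 4, 7} and column 4 has {1, 2, 3, 5}, leaving only 6.
Row 1, column 7: row 1 has {1, 2, 3, 4, 6, 7} and column 7 has {1, 2, 3}, leaving only 5.
Row 2, column 5: row 2 has {1, 2, 3} and column 5 has {2, 3, 5, 6, 7}, leaving only 4.
Row 2, column 2: row 2 has {1, 2, 3, 4} and column 2 has {1, 2, 3, 6, 7}, leaving only 5.
Row 4, column 2: row 4 has {1, 2, 3, 6} and column 2 has {1, 2, 3, 5, 6, 7}, leaving only 4.
Row 4, column 4: row 4 has {1, 2, 3, 4, 6} and column 4 has {1, 2, 3, 5, 6}, leaving only 7.
Row 3, column 4: row 3 has {1, 2, 3, 5, 6} and column 4 has {1, 2, 3, 5, 6, 7}, leaving only 4.
Row 3, column 6: row 3 has {1, 2, 3, 4, 5, 6} and column 6 has {1, 2, 3}, leaving only 7.
Row 2 already has {1, 2, 3, 4, 5} and column 6 already has {1, 2, 3, 7}, so row 2, column 6 must be 6.

6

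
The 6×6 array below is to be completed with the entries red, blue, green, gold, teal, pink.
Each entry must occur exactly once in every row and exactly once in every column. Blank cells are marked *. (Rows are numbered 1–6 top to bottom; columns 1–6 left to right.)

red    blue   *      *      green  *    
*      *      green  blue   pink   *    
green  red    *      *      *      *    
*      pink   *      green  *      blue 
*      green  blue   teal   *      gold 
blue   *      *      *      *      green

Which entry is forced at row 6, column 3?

Row 5, column 1: row 5 has {blue, green, gold, teal} and column 1 has {red, blue, green}, leaving only pink.
Row 5, column 5: row 5 has {blue, green, gold, teal, pink} and column 5 has {green, pink}, leaving only red.
Row 6, column 3 is narrowed to {red, gold, teal, pink}.
If it were red, propagating the remaining blanks reaches a contradiction.
If it were gold, then row 6, column 5 would be left with no valid symbol.
If it were teal, then row 6, column 5 would be left with no valid symbol.
So row 6, column 3 must be pink.

pink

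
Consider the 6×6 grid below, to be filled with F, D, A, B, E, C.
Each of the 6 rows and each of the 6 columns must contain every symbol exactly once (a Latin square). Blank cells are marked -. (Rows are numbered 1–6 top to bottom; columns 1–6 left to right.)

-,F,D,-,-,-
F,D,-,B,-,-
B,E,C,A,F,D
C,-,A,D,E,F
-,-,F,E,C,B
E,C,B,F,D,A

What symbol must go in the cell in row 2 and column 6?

Row 1, column 1: row 1 has {F, D} and column 1 has {F, B, E, C}, leaving only A.
Row 1, column 4: row 1 has {F, D, A} and column 4 has {F, D, A, B, E}, leaving only C.
Row 1, column 5: row 1 has {F, D, A, C} and column 5 has {F, D, E, C}, leaving only B.
Row 1, column 6: row 1 has {F, D, A, B, C} and column 6 has {F, D, A, B}, leaving only E.
Row 2 already has {F, D, B} and column 6 already has {F, D, A, B, E}, so row 2, column 6 must be C.

C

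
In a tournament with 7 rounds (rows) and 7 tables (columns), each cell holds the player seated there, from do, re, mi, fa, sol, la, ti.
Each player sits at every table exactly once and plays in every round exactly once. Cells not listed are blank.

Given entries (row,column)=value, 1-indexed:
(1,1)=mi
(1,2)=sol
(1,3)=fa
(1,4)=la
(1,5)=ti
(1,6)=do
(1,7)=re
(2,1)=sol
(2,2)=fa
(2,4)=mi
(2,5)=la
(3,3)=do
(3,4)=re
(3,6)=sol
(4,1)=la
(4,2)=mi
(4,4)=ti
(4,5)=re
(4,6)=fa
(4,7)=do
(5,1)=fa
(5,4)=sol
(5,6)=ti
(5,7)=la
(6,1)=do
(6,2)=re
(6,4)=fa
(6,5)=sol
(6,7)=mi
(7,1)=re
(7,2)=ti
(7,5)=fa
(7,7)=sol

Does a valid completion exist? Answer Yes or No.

No

Round 2, table 6: round 2 has {mi, fa, sol, la} and table 6 has {do, fa, sol, ti}, so it must be re.
Round 2, table 3: round 2 has {re, mi, fa, sol, la} and table 3 has {do, fa}, so it must be ti.
Now round 2, table 7: round 2 together with table 7 already contain {do, re, mi, fa, sol, la, ti} — every symbol — so nothing can go there. The grid has no valid completion.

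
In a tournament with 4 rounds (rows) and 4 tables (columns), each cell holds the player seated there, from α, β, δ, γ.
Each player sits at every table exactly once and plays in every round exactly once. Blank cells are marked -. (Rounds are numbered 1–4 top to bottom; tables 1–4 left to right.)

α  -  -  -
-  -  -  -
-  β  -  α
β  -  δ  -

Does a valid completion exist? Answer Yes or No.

No round or table among the givens repeats a symbol, and propagating forced cells runs into no contradiction.
One valid completion exists (for instance, α γ β δ / γ δ α β / δ β γ α / β α δ γ).

Yes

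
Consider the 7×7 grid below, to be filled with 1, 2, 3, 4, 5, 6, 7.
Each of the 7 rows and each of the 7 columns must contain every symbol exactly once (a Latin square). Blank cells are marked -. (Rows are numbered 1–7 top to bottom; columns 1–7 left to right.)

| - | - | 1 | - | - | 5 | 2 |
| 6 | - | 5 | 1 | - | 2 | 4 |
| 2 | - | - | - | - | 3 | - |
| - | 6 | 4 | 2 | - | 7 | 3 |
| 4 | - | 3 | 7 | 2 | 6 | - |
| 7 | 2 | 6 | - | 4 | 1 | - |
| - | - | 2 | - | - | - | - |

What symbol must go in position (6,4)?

3

Row 1, column 1: row 1 has {1, 2, 5} and column 1 has {2, 4, 6, 7}, leaving only 3.
Row 3, column 3: row 3 has {2, 3} and column 3 has {1, 2, 3, 4, 5, 6}, leaving only 7.
Row 6, column 7: row 6 has {1, 2, 4, 6, 7} and column 7 has {2, 3, 4}, leaving only 5.
Row 6 already has {1, 2, 4, 5, 6, 7} and column 4 already has {1, 2, 7}, so row 6, column 4 must be 3.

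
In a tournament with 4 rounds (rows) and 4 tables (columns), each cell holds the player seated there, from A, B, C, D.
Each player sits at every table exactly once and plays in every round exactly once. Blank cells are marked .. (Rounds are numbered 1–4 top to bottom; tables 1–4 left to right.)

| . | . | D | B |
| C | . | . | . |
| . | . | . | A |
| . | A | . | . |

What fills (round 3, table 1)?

Round 1, table 1: round 1 has {B, D} and table 1 has {C}, leaving only A.
Round 1, table 2: round 1 has {A, B, D} and table 2 has {A}, leaving only C.
Round 2, table 4: round 2 has {C} and table 4 has {A, B}, leaving only D.
Round 2, table 2: round 2 has {C, D} and table 2 has {A, C}, leaving only B.
Round 2, table 3: round 2 has {B, C, D} and table 3 has {D}, leaving only A.
Round 3, table 2: round 3 has {A} and table 2 has {A, B, C}, leaving only D.
Round 3 already has {A, D} and table 1 already has {A, C}, so round 3, table 1 must be B.

B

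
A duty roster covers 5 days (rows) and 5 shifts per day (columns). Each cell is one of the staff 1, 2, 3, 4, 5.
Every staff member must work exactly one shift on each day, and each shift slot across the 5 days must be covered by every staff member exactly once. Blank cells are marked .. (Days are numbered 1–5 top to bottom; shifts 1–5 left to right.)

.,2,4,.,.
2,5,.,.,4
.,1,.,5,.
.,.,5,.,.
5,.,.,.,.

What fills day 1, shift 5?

Day 1, shift 5 is narrowed to {1, 3, 5}.
If it were 1, then day 1, shift 4 would be left with no valid symbol.
If it were 3, then day 1, shift 4 would be left with no valid symbol.
So day 1, shift 5 must be 5.

5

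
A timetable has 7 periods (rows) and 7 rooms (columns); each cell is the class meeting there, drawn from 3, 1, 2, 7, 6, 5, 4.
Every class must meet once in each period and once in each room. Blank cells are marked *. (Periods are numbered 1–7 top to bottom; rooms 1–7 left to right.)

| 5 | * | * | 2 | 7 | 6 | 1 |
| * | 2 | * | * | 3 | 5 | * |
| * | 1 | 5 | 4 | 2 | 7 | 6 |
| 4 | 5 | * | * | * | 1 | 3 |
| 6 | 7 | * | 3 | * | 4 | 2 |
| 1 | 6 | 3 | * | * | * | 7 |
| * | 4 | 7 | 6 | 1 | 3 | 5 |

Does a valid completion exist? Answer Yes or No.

Yes

No period or room among the givens repeats a symbol, and propagating forced cells runs into no contradiction.
One valid completion exists (for instance, 5 3 4 2 7 6 1 / 7 2 6 1 3 5 4 / 3 1 5 4 2 7 6 / 4 5 2 7 6 1 3 / 6 7 1 3 5 4 2 / 1 6 3 5 4 2 7 / 2 4 7 6 1 3 5).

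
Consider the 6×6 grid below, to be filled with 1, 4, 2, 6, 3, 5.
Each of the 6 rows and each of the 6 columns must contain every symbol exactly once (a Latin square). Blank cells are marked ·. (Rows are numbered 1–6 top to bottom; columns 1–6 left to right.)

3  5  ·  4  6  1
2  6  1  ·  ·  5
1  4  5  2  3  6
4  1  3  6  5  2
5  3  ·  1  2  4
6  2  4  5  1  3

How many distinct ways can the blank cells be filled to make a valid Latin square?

1

Row 1, column 3: eliminating its row and column leaves {2}.
Row 2, column 4: eliminating its row and column leaves {3}.
Row 2, column 5: eliminating its row and column leaves {4}.
Row 5, column 3: eliminating its row and column leaves {6}.
Only one assignment across all blanks avoids any row or column repeat, giving 1 completion.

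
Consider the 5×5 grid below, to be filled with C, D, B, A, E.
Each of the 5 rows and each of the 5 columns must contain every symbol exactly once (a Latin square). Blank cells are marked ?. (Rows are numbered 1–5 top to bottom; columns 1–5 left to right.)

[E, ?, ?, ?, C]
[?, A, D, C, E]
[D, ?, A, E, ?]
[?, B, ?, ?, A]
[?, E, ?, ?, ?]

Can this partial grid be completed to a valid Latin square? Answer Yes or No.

No row or column among the givens repeats a symbol, and propagating forced cells runs into no contradiction.
One valid completion exists (for instance, E D B A C / B A D C E / D C A E B / C B E D A / A E C B D).

Yes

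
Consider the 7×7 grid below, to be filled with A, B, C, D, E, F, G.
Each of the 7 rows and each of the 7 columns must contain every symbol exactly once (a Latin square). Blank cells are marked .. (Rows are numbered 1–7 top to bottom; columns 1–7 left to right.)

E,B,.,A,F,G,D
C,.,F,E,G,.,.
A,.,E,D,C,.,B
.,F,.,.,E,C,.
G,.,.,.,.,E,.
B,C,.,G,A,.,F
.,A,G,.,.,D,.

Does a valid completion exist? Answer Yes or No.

No

Row 6, column 6: row 6 together with column 6 already contain {A, B, C, D, E, F, G} — every symbol — so nothing can go there. The grid has no valid completion.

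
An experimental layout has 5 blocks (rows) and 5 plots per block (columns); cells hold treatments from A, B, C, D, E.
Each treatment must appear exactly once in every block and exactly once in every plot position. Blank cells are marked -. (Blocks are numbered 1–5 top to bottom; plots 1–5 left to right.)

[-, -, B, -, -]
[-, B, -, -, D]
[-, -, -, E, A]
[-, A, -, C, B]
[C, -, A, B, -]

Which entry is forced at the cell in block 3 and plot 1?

Block 2, plot 4: block 2 has {B, D} and plot 4 has {B, C, E}, leaving only A.
Block 1, plot 4: block 1 has {B} and plot 4 has {A, B, C, E}, leaving only D.
Block 2, plot 1: block 2 has {A, B, D} and plot 1 has {C}, leaving only E.
Block 1, plot 1: block 1 has {B, D} and plot 1 has {C, E}, leaving only A.
Block 2, plot 3: block 2 has {A, B, D, E} and plot 3 has {A, B}, leaving only C.
Block 3, plot 3: block 3 has {A, E} and plot 3 has {A, B, C}, leaving only D.
Block 3 already has {A, D, E} and plot 1 already has {A, C, E}, so block 3, plot 1 must be B.

B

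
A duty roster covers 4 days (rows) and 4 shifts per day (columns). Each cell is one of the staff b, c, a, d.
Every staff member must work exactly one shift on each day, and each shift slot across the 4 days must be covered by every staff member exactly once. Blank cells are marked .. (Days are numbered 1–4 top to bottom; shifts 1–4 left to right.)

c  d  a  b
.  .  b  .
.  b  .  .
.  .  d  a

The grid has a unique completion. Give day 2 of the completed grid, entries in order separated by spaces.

Day 3, shift 3: day 3 has {b} and shift 3 has {b, a, d}, leaving only c.
Day 3, shift 4: day 3 has {b, c} and shift 4 has {b, a}, leaving only d.
Day 2, shift 4: day 2 has {b} and shift 4 has {b, a, d}, leaving only c.
Day 2, shift 2: day 2 has {b, c} and shift 2 has {b, d}, leaving only a.
Day 2, shift 1: day 2 has {b, c, a} and shift 1 has {c}, leaving only d.
So day 2 reads: d a b c.

d a b c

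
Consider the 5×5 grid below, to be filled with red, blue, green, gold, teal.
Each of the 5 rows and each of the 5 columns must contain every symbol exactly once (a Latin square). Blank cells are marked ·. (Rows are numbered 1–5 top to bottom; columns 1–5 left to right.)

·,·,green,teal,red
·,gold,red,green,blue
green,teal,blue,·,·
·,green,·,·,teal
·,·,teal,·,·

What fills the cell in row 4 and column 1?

Row 1, column 2: row 1 has {red, green, teal} and column 2 has {green, gold, teal}, leaving only blue.
Row 1, column 1: row 1 has {red, blue, green, teal} and column 1 has {green}, leaving only gold.
Row 2, column 1: row 2 has {red, blue, green, gold} and column 1 has {green, gold}, leaving only teal.
Row 3, column 5: row 3 has {blue, green, teal} and column 5 has {red, blue, teal}, leaving only gold.
Row 3, column 4: row 3 has {blue, green, gold, teal} and column 4 has {green, teal}, leaving only red.
Row 4, column 3: row 4 has {green, teal} and column 3 has {red, blue, green, teal}, leaving only gold.
Row 4, column 4: row 4 has {green, gold, teal} and column 4 has {red, green, teal}, leaving only blue.
Row 4 already has {blue, green, gold, teal} and column 1 already has {green, gold, teal}, so row 4, column 1 must be red.

red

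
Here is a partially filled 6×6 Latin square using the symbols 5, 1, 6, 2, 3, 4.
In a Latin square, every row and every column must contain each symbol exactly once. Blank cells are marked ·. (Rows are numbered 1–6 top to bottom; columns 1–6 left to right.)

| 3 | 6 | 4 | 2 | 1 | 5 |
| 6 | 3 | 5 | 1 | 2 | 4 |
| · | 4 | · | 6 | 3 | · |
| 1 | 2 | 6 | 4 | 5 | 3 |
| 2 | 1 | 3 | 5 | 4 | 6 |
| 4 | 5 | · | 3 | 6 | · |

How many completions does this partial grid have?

Row 3, column 1: eliminating its row and column leaves {5}.
Row 3, column 3: eliminating its row and column leaves {1, 2}.
Row 3, column 6: eliminating its row and column leaves {1, 2}.
Row 6, column 3: eliminating its row and column leaves {1, 2}.
Row 6, column 6: eliminating its row and column leaves {1, 2}.
Enumerating the assignments across these blanks that avoid any row or column repeat gives 2 completions.

2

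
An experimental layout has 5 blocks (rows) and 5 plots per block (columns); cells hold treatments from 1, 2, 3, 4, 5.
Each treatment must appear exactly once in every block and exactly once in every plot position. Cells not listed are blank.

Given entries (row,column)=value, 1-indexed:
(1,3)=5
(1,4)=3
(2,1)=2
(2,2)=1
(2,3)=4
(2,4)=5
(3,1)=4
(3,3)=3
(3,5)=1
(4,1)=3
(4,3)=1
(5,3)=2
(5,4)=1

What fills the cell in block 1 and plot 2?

Block 1, plot 1: block 1 has {3, 5} and plot 1 has {2, 3, 4}, leaving only 1.
Block 2, plot 5: block 2 has {1, 2, 4, 5} and plot 5 has {1}, leaving only 3.
Block 3, plot 4: block 3 has {1, 3, 4} and plot 4 has {1, 3, 5}, leaving only 2.
Block 3, plot 2: block 3 has {1, 2, 3, 4} and plot 2 has {1}, leaving only 5.
Block 4, plot 4: block 4 has {1, 3} and plot 4 has {1, 2, 3, 5}, leaving only 4.
Block 4, plot 2: block 4 has {1, 3, 4} and plot 2 has {1, 5}, leaving only 2.
Block 1 already has {1, 3, 5} and plot 2 already has {1, 2, 5}, so block 1, plot 2 must be 4.

4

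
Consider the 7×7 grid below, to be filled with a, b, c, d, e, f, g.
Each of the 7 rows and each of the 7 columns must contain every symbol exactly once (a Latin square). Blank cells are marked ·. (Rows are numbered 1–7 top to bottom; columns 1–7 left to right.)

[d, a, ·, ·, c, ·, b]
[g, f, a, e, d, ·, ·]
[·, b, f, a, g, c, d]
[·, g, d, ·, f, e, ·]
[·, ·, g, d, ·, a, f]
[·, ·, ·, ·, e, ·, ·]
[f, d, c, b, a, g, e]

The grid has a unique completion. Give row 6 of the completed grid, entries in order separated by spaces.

Row 6, column 2: row 6 has {e} and column 2 has {a, b, d, f, g}, leaving only c.
Row 6, column 3: row 6 has {c, e} and column 3 has {a, c, d, f, g}, leaving only b.
Row 6, column 1: row 6 has {b, c, e} and column 1 has {d, f, g}, leaving only a.
Row 6, column 7: row 6 has {a, b, c, e} and column 7 has {b, d, e, f}, leaving only g.
Row 6, column 4: row 6 has {a, b, c, e, g} and column 4 has {a, b, d, e}, leaving only f.
Row 6, column 6: row 6 has {a, b, c, e, f, g} and column 6 has {a, c, e, g}, leaving only d.
So row 6 reads: a c b f e d g.

a c b f e d g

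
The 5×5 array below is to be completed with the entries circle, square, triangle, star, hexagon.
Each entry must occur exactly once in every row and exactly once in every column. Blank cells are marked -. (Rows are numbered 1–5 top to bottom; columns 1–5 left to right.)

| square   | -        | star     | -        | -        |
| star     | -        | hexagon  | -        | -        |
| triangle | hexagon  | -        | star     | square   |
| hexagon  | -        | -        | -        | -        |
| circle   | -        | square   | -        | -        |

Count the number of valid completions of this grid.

6

Row 1, column 2: eliminating its row and column leaves {circle, triangle}.
Row 1, column 4: eliminating its row and column leaves {circle, triangle, hexagon}.
Row 1, column 5: eliminating its row and column leaves {circle, triangle, hexagon}.
Row 2, column 2: eliminating its row and column leaves {circle, square, triangle}.
Row 2, column 4: eliminating its row and column leaves {circle, square, triangle}.
Row 2, column 5: eliminating its row and column leaves {circle, triangle}.
Row 3, column 3: eliminating its row and column leaves {circle}.
Row 4, column 2: eliminating its row and column leaves {circle, square, triangle, star}.
Row 4, column 3: eliminating its row and column leaves {circle, triangle}.
Row 4, column 4: eliminating its row and column leaves {circle, square, triangle}.
Row 4, column 5: eliminating its row and column leaves {circle, triangle, star}.
Row 5, column 2: eliminating its row and column leaves {triangle, star}.
Row 5, column 4: eliminating its row and column leaves {triangle, hexagon}.
Row 5, column 5: eliminating its row and column leaves {triangle, star, hexagon}.
Enumerating the assignments across these blanks that avoid any row or column repeat gives 6 completions.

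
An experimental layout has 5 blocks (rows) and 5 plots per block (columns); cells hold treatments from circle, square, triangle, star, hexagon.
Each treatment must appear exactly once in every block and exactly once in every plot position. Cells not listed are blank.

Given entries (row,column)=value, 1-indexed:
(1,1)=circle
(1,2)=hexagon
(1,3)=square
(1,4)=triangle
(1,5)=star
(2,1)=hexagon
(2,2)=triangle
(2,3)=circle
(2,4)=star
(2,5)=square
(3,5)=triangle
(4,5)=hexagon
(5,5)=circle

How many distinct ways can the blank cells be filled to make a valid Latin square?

6

Block 3, plot 1: eliminating its block and plot leaves {square, star}.
Block 3, plot 2: eliminating its block and plot leaves {circle, square, star}.
Block 3, plot 3: eliminating its block and plot leaves {star, hexagon}.
Block 3, plot 4: eliminating its block and plot leaves {circle, square, hexagon}.
Block 4, plot 1: eliminating its block and plot leaves {square, triangle, star}.
Block 4, plot 2: eliminating its block and plot leaves {circle, square, star}.
Block 4, plot 3: eliminating its block and plot leaves {triangle, star}.
Block 4, plot 4: eliminating its block and plot leaves {circle, square}.
Block 5, plot 1: eliminating its block and plot leaves {square, triangle, star}.
Block 5, plot 2: eliminating its block and plot leaves {square, star}.
Block 5, plot 3: eliminating its block and plot leaves {triangle, star, hexagon}.
Block 5, plot 4: eliminating its block and plot leaves {square, hexagon}.
Enumerating the assignments across these blanks that avoid any block or plot repeat gives 6 completions.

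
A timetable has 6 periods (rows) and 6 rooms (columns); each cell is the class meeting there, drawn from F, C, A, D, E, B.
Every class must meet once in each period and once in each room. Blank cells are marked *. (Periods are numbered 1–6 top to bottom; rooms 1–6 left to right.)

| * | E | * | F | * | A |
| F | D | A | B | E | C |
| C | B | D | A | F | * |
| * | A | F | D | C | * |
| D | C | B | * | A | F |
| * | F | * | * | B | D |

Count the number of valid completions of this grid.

Period 1, room 1: eliminating its period and room leaves {B}.
Period 1, room 3: eliminating its period and room leaves {C}.
Period 1, room 5: eliminating its period and room leaves {D}.
Period 3, room 6: eliminating its period and room leaves {E}.
Period 4, room 1: eliminating its period and room leaves {E, B}.
Period 4, room 6: eliminating its period and room leaves {E, B}.
Period 5, room 4: eliminating its period and room leaves {E}.
Period 6, room 1: eliminating its period and room leaves {A, E}.
Period 6, room 3: eliminating its period and room leaves {C, E}.
Period 6, room 4: eliminating its period and room leaves {C, E}.
Only one assignment across all blanks avoids any period or room repeat, giving 1 completion.

1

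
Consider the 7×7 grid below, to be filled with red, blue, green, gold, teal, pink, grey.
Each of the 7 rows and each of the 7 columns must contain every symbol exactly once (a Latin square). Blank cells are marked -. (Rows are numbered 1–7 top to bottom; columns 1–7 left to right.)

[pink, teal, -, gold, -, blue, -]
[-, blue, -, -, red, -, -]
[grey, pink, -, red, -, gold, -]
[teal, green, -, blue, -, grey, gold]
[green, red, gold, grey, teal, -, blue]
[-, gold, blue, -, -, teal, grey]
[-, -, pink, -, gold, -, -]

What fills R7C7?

Row 2, column 1: row 2 has {red, blue} and column 1 has {green, teal, pink, grey}, leaving only gold.
Row 4, column 3: row 4 has {blue, green, gold, teal, grey} and column 3 has {blue, gold, pink}, leaving only red.
Row 4, column 5: row 4 has {red, blue, green, gold, teal, grey} and column 5 has {red, gold, teal}, leaving only pink.
Row 5, column 6: row 5 has {red, blue, green, gold, teal, grey} and column 6 has {blue, gold, teal, grey}, leaving only pink.
Row 2, column 6: row 2 has {red, blue, gold} and column 6 has {blue, gold, teal, pink, grey}, leaving only green.
Row 6, column 1: row 6 has {blue, gold, teal, grey} and column 1 has {green, gold, teal, pink, grey}, leaving only red.
Row 6, column 5: row 6 has {red, blue, gold, teal, grey} and column 5 has {red, gold, teal, pink}, leaving only green.
Row 1, column 5: row 1 has {blue, gold, teal, pink} and column 5 has {red, green, gold, teal, pink}, leaving only grey.
Row 1, column 3: row 1 has {blue, gold, teal, pink, grey} and column 3 has {red, blue, gold, pink}, leaving only green.
Row 1, column 7: row 1 has {blue, green, gold, teal, pink, grey} and column 7 has {blue, gold, grey}, leaving only red.
Row 3, column 3: row 3 has {red, gold, pink, grey} and column 3 has {red, blue, green, gold, pink}, leaving only teal.
Row 2, column 3: row 2 has {red, blue, green, gold} and column 3 has {red, blue, green, gold, teal, pink}, leaving only grey.
Row 3, column 5: row 3 has {red, gold, teal, pink, grey} and column 5 has {red, green, gold, teal, pink, grey}, leaving only blue.
Row 3, column 7: row 3 has {red, blue, gold, teal, pink, grey} and column 7 has {red, blue, gold, grey}, leaving only green.
Row 7 already has {gold, pink} and column 7 already has {red, blue, green, gold, grey}, so row 7, column 7 must be teal.

teal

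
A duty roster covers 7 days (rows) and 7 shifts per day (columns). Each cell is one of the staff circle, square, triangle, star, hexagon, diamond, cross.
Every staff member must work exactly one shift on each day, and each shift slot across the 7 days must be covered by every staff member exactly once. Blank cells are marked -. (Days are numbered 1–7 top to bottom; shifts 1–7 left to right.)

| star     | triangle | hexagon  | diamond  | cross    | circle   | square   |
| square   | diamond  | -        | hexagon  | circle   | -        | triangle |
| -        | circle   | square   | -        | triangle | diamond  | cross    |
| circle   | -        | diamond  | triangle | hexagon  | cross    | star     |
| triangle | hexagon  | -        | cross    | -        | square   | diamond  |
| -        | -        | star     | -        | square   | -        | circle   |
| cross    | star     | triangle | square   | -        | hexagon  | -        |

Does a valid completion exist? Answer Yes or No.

No

Day 6, shift 4: day 6 together with shift 4 already contain {circle, square, triangle, star, hexagon, diamond, cross} — every symbol — so nothing can go there. The grid has no valid completion.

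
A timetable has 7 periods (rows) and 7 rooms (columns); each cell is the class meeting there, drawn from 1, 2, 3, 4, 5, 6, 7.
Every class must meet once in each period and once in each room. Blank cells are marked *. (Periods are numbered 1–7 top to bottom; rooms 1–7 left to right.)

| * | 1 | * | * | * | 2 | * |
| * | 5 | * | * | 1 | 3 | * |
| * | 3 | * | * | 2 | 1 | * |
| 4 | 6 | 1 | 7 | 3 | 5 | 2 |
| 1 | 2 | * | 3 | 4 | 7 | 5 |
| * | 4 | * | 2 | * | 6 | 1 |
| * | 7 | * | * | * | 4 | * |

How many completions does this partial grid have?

30

Period 1, room 1: eliminating its period and room leaves {3, 5, 6, 7}.
Period 1, room 3: eliminating its period and room leaves {3, 4, 5, 6, 7}.
Period 1, room 4: eliminating its period and room leaves {4, 5, 6}.
Period 1, room 5: eliminating its period and room leaves {5, 6, 7}.
Period 1, room 7: eliminating its period and room leaves {3, 4, 6, 7}.
Period 2, room 1: eliminating its period and room leaves {2, 6, 7}.
Period 2, room 3: eliminating its period and room leaves {2, 4, 6, 7}.
Period 2, room 4: eliminating its period and room leaves {4, 6}.
Period 2, room 7: eliminating its period and room leaves {4, 6, 7}.
Period 3, room 1: eliminating its period and room leaves {5, 6, 7}.
Period 3, room 3: eliminating its period and room leaves {4, 5, 6, 7}.
Period 3, room 4: eliminating its period and room leaves {4, 5, 6}.
Period 3, room 7: eliminating its period and room leaves {4, 6, 7}.
Period 5, room 3: eliminating its period and room leaves {6}.
Period 6, room 1: eliminating its period and room leaves {3, 5, 7}.
Period 6, room 3: eliminating its period and room leaves {3, 5, 7}.
Period 6, room 5: eliminating its period and room leaves {5, 7}.
Period 7, room 1: eliminating its period and room leaves {2, 3, 5, 6}.
Period 7, room 3: eliminating its period and room leaves {2, 3, 5, 6}.
Period 7, room 4: eliminating its period and room leaves {1, 5, 6}.
Period 7, room 5: eliminating its period and room leaves {5, 6}.
Period 7, room 7: eliminating its period and room leaves {3, 6}.
Enumerating the assignments across these blanks that avoid any period or room repeat gives 30 completions.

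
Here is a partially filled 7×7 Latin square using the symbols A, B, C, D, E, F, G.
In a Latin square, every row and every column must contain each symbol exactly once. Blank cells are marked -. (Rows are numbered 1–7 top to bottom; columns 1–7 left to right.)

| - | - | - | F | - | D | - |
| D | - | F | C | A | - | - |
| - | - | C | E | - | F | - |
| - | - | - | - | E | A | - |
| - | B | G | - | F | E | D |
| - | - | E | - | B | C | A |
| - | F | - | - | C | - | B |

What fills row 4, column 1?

G

Row 1, column 5: row 1 has {D, F} and column 5 has {A, B, C, E, F}, leaving only G.
Row 3, column 5: row 3 has {C, E, F} and column 5 has {A, B, C, E, F, G}, leaving only D.
Row 3, column 7: row 3 has {C, D, E, F} and column 7 has {A, B, D}, leaving only G.
Row 2, column 7: row 2 has {A, C, D, F} and column 7 has {A, B, D, G}, leaving only E.
Row 1, column 7: row 1 has {D, F, G} and column 7 has {A, B, D, E, G}, leaving only C.
Row 2, column 2: row 2 has {A, C, D, E, F} and column 2 has {B, F}, leaving only G.
Row 2, column 6: row 2 has {A, C, D, E, F, G} and column 6 has {A, C, D, E, F}, leaving only B.
Row 3, column 2: row 3 has {C, D, E, F, G} and column 2 has {B, F, G}, leaving only A.
Row 1, column 2: row 1 has {C, D, F, G} and column 2 has {A, B, F, G}, leaving only E.
Row 3, column 1: row 3 has {A, C, D, E, F, G} and column 1 has {D}, leaving only B.
Row 1, column 1: row 1 has {C, D, E, F, G} and column 1 has {B, D}, leaving only A.
Row 1, column 3: row 1 has {A, C, D, E, F, G} and column 3 has {C, E, F, G}, leaving only B.
Row 4, column 3: row 4 has {A, E} and column 3 has {B, C, E, F, G}, leaving only D.
Row 4, column 2: row 4 has {A, D, E} and column 2 has {A, B, E, F, G}, leaving only C.
Row 4, column 7: row 4 has {A, C, D, E} and column 7 has {A, B, C, D, E, G}, leaving only F.
Row 4 already has {A, C, D, E, F} and column 1 already has {A, B, D}, so row 4, column 1 must be G.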